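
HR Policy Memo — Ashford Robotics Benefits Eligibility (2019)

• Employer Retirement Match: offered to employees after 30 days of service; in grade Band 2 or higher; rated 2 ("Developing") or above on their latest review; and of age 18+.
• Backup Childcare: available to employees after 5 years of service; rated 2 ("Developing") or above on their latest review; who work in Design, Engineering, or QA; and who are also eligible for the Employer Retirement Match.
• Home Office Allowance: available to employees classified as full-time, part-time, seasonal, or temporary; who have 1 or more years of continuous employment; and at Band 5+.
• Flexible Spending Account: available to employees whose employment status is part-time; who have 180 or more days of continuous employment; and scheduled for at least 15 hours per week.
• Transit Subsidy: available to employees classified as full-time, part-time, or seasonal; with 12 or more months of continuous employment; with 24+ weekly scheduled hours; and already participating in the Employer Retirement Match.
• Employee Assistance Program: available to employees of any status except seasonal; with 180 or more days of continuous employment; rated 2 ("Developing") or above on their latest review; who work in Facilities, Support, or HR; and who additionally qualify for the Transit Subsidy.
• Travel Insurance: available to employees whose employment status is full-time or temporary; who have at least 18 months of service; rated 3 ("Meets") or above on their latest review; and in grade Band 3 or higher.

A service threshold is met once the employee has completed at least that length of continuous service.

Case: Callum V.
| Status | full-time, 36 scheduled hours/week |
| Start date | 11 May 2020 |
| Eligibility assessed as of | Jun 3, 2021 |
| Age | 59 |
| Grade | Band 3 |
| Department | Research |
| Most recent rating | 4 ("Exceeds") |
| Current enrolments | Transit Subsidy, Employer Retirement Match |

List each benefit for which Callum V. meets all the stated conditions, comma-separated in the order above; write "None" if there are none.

Employer Retirement Match, Transit Subsidy

Service from 11 May 2020 to Jun 3, 2021: 388 days.
Employer Retirement Match — service 388 days ≥ 30 days ✓; grade Band 3 ≥ Band 2 ✓; rating 4 ≥ 2 ✓; age 59 ≥ 18 ✓ → eligible.
Backup Childcare — service 388 days < 5 years (≈1825 days) ✗ → not eligible.
Home Office Allowance — status full-time ✓; service 388 days ≥ 1 year (≈365 days) ✓; grade Band 3 < Band 5 ✗ → not eligible.
Flexible Spending Account — status full-time ✗ (requires part-time) → not eligible.
Transit Subsidy — status full-time ✓; service 388 days ≥ 12 months (≈360 days) ✓; 36 hrs/wk ≥ 24 ✓; enrolled in Employer Retirement Match ✓ → eligible.
Employee Assistance Program — status full-time ✓ (not excluded); service 388 days ≥ 180 days ✓; rating 4 ≥ 2 ✓; dept Research ✗ → not eligible.
Travel Insurance — status full-time ✓; service 388 days < 18 months (≈540 days) ✗ → not eligible.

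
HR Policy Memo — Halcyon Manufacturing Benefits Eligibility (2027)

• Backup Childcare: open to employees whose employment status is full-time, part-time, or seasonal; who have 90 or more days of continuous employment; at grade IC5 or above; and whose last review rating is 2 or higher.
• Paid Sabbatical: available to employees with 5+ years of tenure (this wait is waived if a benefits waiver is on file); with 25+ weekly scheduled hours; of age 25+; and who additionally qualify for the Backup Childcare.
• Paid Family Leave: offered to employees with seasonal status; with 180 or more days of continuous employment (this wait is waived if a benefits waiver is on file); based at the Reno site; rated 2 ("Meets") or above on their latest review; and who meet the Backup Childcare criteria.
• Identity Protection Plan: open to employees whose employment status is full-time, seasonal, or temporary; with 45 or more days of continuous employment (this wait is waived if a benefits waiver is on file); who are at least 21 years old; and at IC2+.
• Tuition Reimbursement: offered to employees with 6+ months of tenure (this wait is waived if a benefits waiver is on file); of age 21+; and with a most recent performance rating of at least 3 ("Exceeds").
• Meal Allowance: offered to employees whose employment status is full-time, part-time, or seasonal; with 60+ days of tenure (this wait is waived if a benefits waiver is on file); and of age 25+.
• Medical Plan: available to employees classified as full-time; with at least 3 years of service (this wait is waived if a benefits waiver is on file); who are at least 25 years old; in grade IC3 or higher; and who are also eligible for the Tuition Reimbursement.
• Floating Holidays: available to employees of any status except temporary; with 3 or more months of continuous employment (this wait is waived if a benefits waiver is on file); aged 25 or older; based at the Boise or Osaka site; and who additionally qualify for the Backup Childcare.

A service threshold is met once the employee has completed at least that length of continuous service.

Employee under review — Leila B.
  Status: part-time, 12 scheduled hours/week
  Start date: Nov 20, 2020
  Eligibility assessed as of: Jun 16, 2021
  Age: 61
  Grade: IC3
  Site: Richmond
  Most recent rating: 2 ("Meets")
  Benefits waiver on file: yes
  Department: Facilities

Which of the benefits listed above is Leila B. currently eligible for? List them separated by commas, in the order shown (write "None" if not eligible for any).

Service from Nov 20, 2020 to Jun 16, 2021: 208 days.
Backup Childcare — status part-time ✓; service 208 days ≥ 90 days ✓; grade IC3 < IC5 ✗ → not eligible.
Paid Sabbatical — benefits waiver on file ✓; 12 hrs/wk < 25 ✗ → not eligible.
Paid Family Leave — status part-time ✗ (requires seasonal) → not eligible.
Identity Protection Plan — status part-time ✗ (requires full-time, seasonal, or temporary) → not eligible.
Tuition Reimbursement — benefits waiver on file ✓; age 61 ≥ 21 ✓; rating 2 < 3 ✗ → not eligible.
Meal Allowance — status part-time ✓; benefits waiver on file ✓; age 61 ≥ 25 ✓ → eligible.
Medical Plan — status part-time ✗ (requires full-time) → not eligible.
Floating Holidays — status part-time ✓ (not excluded); benefits waiver on file ✓; age 61 ≥ 25 ✓; site Richmond ✗ (not Boise or Osaka) → not eligible.

Meal Allowance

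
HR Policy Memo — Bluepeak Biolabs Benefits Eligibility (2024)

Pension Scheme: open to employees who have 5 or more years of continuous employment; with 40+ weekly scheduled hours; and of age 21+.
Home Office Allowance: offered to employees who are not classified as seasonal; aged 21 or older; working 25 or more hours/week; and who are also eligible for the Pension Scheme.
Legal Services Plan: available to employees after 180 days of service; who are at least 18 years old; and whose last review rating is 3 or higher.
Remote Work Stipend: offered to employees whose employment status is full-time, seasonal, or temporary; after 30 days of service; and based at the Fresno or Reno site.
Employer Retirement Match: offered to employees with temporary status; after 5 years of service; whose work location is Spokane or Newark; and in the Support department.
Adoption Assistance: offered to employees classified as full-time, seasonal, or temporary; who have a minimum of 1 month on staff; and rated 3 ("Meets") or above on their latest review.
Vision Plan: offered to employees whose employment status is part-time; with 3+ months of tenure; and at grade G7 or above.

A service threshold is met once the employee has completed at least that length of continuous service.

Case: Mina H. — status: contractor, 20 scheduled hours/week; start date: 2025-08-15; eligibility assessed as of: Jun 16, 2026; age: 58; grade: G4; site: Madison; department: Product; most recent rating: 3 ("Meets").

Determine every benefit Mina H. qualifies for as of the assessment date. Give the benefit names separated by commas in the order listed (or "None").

Service from 2025-08-15 to Jun 16, 2026: 305 days.
Pension Scheme — service 305 days < 5 years (≈1825 days) ✗ → not eligible.
Home Office Allowance — status contractor ✓ (not excluded); age 58 ≥ 21 ✓; 20 hrs/wk < 25 ✗ → not eligible.
Legal Services Plan — service 305 days ≥ 180 days ✓; age 58 ≥ 18 ✓; rating 3 ≥ 3 ✓ → eligible.
Remote Work Stipend — status contractor ✗ (requires full-time, seasonal, or temporary) → not eligible.
Employer Retirement Match — status contractor ✗ (requires temporary) → not eligible.
Adoption Assistance — status contractor ✗ (requires full-time, seasonal, or temporary) → not eligible.
Vision Plan — status contractor ✗ (requires part-time) → not eligible.

Legal Services Plan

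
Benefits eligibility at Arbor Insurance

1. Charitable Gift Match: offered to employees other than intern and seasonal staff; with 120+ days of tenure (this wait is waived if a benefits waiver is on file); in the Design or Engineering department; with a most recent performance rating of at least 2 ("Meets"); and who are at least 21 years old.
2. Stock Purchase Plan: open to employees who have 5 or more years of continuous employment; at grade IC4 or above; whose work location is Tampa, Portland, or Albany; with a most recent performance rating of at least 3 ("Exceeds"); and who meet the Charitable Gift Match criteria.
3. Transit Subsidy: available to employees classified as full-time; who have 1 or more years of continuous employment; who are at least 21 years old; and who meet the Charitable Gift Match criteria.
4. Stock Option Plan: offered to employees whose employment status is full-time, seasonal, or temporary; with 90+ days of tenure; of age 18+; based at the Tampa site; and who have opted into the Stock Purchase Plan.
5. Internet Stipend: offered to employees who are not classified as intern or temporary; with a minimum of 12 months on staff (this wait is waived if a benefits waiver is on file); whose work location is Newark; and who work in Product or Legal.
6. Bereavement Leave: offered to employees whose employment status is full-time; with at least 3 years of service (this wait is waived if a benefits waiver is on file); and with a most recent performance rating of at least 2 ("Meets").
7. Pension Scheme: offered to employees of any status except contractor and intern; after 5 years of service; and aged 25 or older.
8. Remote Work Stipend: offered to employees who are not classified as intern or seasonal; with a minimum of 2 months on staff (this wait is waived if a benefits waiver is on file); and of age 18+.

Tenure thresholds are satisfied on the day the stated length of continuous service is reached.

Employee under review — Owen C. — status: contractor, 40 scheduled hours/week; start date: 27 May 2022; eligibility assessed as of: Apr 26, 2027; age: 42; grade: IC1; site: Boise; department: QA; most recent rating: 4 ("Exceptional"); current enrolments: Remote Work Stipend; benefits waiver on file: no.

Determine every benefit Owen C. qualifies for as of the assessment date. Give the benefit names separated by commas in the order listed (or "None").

Service from 27 May 2022 to Apr 26, 2027: 1795 days.
Charitable Gift Match — status contractor ✓ (not excluded); no waiver, service 1795 days ≥ 120 days ✓; dept QA ✗ → not eligible.
Stock Purchase Plan — service 1795 days < 5 years (≈1825 days) ✗ → not eligible.
Transit Subsidy — status contractor ✗ (requires full-time) → not eligible.
Stock Option Plan — status contractor ✗ (requires full-time, seasonal, or temporary) → not eligible.
Internet Stipend — status contractor ✓ (not excluded); no waiver, service 1795 days ≥ 12 months (≈360 days) ✓; site Boise ✗ (not Newark) → not eligible.
Bereavement Leave — status contractor ✗ (requires full-time) → not eligible.
Pension Scheme — status contractor ✗ (excluded) → not eligible.
Remote Work Stipend — status contractor ✓ (not excluded); no waiver, service 1795 days ≥ 2 months (≈60 days) ✓; age 42 ≥ 18 ✓ → eligible.

Remote Work Stipend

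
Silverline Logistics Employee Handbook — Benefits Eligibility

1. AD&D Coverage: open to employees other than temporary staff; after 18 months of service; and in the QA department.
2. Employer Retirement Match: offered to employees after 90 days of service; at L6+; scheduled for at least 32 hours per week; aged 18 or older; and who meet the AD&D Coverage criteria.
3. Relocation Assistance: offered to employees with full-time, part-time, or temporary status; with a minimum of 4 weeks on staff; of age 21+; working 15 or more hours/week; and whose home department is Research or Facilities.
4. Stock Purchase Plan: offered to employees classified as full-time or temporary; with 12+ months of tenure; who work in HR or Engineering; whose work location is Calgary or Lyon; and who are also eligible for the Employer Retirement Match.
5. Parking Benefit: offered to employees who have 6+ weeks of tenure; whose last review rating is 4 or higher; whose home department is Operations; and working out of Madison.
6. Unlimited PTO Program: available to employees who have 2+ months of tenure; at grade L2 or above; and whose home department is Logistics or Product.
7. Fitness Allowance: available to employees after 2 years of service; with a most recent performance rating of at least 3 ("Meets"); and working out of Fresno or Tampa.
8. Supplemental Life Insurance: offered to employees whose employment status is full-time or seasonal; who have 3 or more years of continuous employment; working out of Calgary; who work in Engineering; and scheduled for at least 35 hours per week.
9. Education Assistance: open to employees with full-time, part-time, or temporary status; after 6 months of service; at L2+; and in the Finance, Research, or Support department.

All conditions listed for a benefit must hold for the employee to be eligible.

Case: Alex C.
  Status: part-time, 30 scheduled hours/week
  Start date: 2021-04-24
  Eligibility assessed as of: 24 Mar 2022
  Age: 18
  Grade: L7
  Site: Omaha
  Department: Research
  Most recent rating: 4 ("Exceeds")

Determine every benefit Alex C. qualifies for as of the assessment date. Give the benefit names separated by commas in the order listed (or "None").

Service from 2021-04-24 to 24 Mar 2022: 334 days.
AD&D Coverage — status part-time ✓ (not excluded); service 334 days < 18 months (≈540 days) ✗ → not eligible.
Employer Retirement Match — service 334 days ≥ 90 days ✓; grade L7 ≥ L6 ✓; 30 hrs/wk < 32 ✗ → not eligible.
Relocation Assistance — status part-time ✓; service 334 days ≥ 4 weeks (≈28 days) ✓; age 18 < 21 ✗ → not eligible.
Stock Purchase Plan — status part-time ✗ (requires full-time or temporary) → not eligible.
Parking Benefit — service 334 days ≥ 6 weeks (≈42 days) ✓; rating 4 ≥ 4 ✓; dept Research ✗ → not eligible.
Unlimited PTO Program — service 334 days ≥ 2 months (≈60 days) ✓; grade L7 ≥ L2 ✓; dept Research ✗ → not eligible.
Fitness Allowance — service 334 days < 2 years (≈730 days) ✗ → not eligible.
Supplemental Life Insurance — status part-time ✗ (requires full-time or seasonal) → not eligible.
Education Assistance — status part-time ✓; service 334 days ≥ 6 months (≈180 days) ✓; grade L7 ≥ L2 ✓; dept Research ✓ → eligible.

Education Assistance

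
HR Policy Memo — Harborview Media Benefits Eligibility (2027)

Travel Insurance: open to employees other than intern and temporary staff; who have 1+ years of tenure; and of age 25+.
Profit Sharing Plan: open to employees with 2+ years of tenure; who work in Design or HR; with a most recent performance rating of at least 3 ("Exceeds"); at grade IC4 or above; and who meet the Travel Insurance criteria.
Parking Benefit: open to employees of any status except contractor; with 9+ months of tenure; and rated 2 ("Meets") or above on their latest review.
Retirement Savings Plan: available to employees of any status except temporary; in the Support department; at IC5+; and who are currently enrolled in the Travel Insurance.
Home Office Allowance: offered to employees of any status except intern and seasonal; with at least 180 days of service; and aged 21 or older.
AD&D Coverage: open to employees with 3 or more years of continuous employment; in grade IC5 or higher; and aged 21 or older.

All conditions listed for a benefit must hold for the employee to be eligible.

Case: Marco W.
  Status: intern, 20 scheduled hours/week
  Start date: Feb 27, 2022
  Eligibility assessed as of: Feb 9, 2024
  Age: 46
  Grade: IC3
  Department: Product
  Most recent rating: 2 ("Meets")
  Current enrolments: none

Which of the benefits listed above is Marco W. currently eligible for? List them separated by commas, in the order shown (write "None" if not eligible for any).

Parking Benefit

Service from Feb 27, 2022 to Feb 9, 2024: 712 days.
Travel Insurance — status intern ✗ (excluded) → not eligible.
Profit Sharing Plan — service 712 days < 2 years (≈730 days) ✗ → not eligible.
Parking Benefit — status intern ✓ (not excluded); service 712 days ≥ 9 months (≈270 days) ✓; rating 2 ≥ 2 ✓ → eligible.
Retirement Savings Plan — status intern ✓ (not excluded); dept Product ✗ → not eligible.
Home Office Allowance — status intern ✗ (excluded) → not eligible.
AD&D Coverage — service 712 days < 3 years (≈1095 days) ✗ → not eligible.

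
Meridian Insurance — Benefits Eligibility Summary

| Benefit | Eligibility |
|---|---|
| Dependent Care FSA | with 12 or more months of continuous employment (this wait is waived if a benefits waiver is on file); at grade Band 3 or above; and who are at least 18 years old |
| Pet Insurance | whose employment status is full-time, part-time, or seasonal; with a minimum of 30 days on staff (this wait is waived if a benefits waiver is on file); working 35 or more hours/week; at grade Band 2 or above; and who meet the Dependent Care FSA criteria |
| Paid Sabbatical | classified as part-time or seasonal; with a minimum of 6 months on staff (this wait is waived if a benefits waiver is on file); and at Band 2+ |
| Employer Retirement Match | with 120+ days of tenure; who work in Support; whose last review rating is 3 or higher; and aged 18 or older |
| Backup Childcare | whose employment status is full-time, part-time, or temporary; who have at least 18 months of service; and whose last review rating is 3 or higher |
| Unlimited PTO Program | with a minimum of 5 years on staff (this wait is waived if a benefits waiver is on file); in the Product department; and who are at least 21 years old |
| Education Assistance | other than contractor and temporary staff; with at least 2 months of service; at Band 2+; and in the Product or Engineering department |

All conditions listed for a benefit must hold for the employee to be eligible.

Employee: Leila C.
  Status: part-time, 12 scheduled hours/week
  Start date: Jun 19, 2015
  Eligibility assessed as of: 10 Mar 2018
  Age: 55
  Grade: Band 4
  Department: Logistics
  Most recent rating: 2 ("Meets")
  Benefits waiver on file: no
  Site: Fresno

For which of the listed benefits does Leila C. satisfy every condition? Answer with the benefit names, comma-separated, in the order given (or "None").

Service from Jun 19, 2015 to 10 Mar 2018: 995 days.
Dependent Care FSA — no waiver, service 995 days ≥ 12 months (≈360 days) ✓; grade Band 4 ≥ Band 3 ✓; age 55 ≥ 18 ✓ → eligible.
Pet Insurance — status part-time ✓; no waiver, service 995 days ≥ 30 days ✓; 12 hrs/wk < 35 ✗ → not eligible.
Paid Sabbatical — status part-time ✓; no waiver, service 995 days ≥ 6 months (≈180 days) ✓; grade Band 4 ≥ Band 2 ✓ → eligible.
Employer Retirement Match — service 995 days ≥ 120 days ✓; dept Logistics ✗ → not eligible.
Backup Childcare — status part-time ✓; service 995 days ≥ 18 months (≈540 days) ✓; rating 2 < 3 ✗ → not eligible.
Unlimited PTO Program — no waiver, service 995 days < 5 years (≈1825 days) ✗ → not eligible.
Education Assistance — status part-time ✓ (not excluded); service 995 days ≥ 2 months (≈60 days) ✓; grade Band 4 ≥ Band 2 ✓; dept Logistics ✗ → not eligible.

Dependent Care FSA, Paid Sabbatical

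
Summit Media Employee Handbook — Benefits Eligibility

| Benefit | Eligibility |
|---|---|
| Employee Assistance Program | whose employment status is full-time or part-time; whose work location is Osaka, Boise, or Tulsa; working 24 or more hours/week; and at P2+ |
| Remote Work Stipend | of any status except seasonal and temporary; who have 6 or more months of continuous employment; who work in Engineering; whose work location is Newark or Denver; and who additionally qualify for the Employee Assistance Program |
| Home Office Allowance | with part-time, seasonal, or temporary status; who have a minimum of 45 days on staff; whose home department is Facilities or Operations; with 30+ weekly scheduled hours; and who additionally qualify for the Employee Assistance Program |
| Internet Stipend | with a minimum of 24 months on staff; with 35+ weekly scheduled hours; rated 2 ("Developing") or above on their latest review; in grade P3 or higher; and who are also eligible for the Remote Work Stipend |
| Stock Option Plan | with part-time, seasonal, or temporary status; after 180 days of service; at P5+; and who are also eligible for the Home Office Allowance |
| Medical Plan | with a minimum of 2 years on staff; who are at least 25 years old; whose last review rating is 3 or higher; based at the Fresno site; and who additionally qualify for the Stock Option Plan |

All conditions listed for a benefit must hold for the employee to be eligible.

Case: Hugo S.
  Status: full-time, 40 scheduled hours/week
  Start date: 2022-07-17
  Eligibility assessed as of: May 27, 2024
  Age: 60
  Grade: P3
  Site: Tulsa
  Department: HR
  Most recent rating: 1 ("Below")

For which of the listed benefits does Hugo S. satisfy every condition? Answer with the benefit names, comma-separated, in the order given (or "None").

Employee Assistance Program

Service from 2022-07-17 to May 27, 2024: 680 days.
Employee Assistance Program — status full-time ✓; site Tulsa ✓; 40 hrs/wk ≥ 24 ✓; grade P3 ≥ P2 ✓ → eligible.
Remote Work Stipend — status full-time ✓ (not excluded); service 680 days ≥ 6 months (≈180 days) ✓; dept HR ✗ → not eligible.
Home Office Allowance — status full-time ✗ (requires part-time, seasonal, or temporary) → not eligible.
Internet Stipend — service 680 days < 24 months (≈720 days) ✗ → not eligible.
Stock Option Plan — status full-time ✗ (requires part-time, seasonal, or temporary) → not eligible.
Medical Plan — service 680 days < 2 years (≈730 days) ✗ → not eligible.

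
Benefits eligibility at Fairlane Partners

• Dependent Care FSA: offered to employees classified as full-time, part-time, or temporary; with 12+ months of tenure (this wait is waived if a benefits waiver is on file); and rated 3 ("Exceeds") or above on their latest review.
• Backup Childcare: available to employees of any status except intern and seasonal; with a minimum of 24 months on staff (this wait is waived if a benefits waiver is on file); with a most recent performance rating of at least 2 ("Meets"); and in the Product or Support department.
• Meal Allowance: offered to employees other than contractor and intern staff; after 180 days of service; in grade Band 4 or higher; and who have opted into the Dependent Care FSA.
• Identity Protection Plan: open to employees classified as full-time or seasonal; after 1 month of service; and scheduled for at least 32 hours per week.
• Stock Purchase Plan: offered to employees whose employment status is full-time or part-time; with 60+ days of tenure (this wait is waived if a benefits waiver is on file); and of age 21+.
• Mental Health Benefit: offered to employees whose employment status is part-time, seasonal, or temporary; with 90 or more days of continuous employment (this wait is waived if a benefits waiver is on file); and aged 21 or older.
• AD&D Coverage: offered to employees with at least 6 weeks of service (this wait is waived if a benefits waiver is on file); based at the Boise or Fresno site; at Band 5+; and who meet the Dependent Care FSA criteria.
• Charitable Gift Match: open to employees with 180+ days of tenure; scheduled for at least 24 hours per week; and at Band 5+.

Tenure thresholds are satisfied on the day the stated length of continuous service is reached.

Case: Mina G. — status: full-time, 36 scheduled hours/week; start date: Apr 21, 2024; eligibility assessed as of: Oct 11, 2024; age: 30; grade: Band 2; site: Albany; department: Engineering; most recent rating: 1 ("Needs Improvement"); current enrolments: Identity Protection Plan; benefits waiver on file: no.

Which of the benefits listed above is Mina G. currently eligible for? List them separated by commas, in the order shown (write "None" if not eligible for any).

Service from Apr 21, 2024 to Oct 11, 2024: 173 days.
Dependent Care FSA — status full-time ✓; no waiver, service 173 days < 12 months (≈360 days) ✗ → not eligible.
Backup Childcare — status full-time ✓ (not excluded); no waiver, service 173 days < 24 months (≈720 days) ✗ → not eligible.
Meal Allowance — status full-time ✓ (not excluded); service 173 days < 180 days ✗ → not eligible.
Identity Protection Plan — status full-time ✓; service 173 days ≥ 1 month (≈30 days) ✓; 36 hrs/wk ≥ 32 ✓ → eligible.
Stock Purchase Plan — status full-time ✓; no waiver, service 173 days ≥ 60 days ✓; age 30 ≥ 21 ✓ → eligible.
Mental Health Benefit — status full-time ✗ (requires part-time, seasonal, or temporary) → not eligible.
AD&D Coverage — no waiver, service 173 days ≥ 6 weeks (≈42 days) ✓; site Albany ✗ (not Boise or Fresno) → not eligible.
Charitable Gift Match — service 173 days < 180 days ✗ → not eligible.

Identity Protection Plan, Stock Purchase Plan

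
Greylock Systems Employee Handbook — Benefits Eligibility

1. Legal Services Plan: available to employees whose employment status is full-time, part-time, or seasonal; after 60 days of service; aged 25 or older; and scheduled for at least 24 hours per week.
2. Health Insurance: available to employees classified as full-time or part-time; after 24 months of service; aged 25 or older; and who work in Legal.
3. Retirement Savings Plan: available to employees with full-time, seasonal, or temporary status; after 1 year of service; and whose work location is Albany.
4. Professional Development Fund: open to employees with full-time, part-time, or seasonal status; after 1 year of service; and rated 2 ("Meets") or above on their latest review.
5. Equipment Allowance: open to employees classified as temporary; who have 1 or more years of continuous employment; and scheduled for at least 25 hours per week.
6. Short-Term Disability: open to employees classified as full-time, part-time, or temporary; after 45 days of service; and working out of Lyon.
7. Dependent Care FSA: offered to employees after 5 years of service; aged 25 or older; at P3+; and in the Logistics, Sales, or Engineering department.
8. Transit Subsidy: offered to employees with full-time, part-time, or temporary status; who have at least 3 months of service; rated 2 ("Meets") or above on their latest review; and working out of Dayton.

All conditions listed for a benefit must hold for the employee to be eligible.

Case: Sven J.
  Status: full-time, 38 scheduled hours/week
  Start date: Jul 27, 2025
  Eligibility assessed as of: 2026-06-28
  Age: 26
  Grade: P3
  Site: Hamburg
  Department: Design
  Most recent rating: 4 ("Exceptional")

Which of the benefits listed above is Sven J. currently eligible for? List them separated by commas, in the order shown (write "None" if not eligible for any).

Service from Jul 27, 2025 to 2026-06-28: 336 days.
Legal Services Plan — status full-time ✓; service 336 days ≥ 60 days ✓; age 26 ≥ 25 ✓; 38 hrs/wk ≥ 24 ✓ → eligible.
Health Insurance — status full-time ✓; service 336 days < 24 months (≈720 days) ✗ → not eligible.
Retirement Savings Plan — status full-time ✓; service 336 days < 1 year (≈365 days) ✗ → not eligible.
Professional Development Fund — status full-time ✓; service 336 days < 1 year (≈365 days) ✗ → not eligible.
Equipment Allowance — status full-time ✗ (requires temporary) → not eligible.
Short-Term Disability — status full-time ✓; service 336 days ≥ 45 days ✓; site Hamburg ✗ (not Lyon) → not eligible.
Dependent Care FSA — service 336 days < 5 years (≈1825 days) ✗ → not eligible.
Transit Subsidy — status full-time ✓; service 336 days ≥ 3 months (≈90 days) ✓; rating 4 ≥ 2 ✓; site Hamburg ✗ (not Dayton) → not eligible.

Legal Services Plan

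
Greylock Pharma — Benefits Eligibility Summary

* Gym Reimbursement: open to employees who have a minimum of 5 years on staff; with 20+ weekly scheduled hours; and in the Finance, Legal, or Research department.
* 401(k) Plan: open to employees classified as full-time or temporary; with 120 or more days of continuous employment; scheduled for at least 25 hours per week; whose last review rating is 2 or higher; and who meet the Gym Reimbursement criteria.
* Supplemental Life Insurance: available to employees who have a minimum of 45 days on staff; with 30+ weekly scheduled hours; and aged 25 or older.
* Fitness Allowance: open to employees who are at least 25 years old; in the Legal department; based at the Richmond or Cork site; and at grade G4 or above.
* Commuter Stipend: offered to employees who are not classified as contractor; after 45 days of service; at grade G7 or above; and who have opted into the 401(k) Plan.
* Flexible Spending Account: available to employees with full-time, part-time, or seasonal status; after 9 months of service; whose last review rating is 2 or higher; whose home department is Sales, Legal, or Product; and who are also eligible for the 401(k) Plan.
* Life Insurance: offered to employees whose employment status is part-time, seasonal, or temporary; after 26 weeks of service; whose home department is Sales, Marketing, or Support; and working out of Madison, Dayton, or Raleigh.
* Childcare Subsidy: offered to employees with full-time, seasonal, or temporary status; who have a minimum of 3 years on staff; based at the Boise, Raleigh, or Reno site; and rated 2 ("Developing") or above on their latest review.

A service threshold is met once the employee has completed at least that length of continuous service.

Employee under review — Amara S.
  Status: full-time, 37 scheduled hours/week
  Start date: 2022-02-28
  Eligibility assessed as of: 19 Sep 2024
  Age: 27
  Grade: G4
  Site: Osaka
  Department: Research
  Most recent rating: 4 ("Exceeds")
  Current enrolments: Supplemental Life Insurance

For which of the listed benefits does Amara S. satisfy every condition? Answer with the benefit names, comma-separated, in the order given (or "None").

Supplemental Life Insurance

Service from 2022-02-28 to 19 Sep 2024: 934 days.
Gym Reimbursement — service 934 days < 5 years (≈1825 days) ✗ → not eligible.
401(k) Plan — status full-time ✓; service 934 days ≥ 120 days ✓; 37 hrs/wk ≥ 25 ✓; rating 4 ≥ 2 ✓; not eligible for Gym Reimbursement ✗ → not eligible.
Supplemental Life Insurance — service 934 days ≥ 45 days ✓; 37 hrs/wk ≥ 30 ✓; age 27 ≥ 25 ✓ → eligible.
Fitness Allowance — age 27 ≥ 25 ✓; dept Research ✗ → not eligible.
Commuter Stipend — status full-time ✓ (not excluded); service 934 days ≥ 45 days ✓; grade G4 < G7 ✗ → not eligible.
Flexible Spending Account — status full-time ✓; service 934 days ≥ 9 months (≈270 days) ✓; rating 4 ≥ 2 ✓; dept Research ✗ → not eligible.
Life Insurance — status full-time ✗ (requires part-time, seasonal, or temporary) → not eligible.
Childcare Subsidy — status full-time ✓; service 934 days < 3 years (≈1095 days) ✗ → not eligible.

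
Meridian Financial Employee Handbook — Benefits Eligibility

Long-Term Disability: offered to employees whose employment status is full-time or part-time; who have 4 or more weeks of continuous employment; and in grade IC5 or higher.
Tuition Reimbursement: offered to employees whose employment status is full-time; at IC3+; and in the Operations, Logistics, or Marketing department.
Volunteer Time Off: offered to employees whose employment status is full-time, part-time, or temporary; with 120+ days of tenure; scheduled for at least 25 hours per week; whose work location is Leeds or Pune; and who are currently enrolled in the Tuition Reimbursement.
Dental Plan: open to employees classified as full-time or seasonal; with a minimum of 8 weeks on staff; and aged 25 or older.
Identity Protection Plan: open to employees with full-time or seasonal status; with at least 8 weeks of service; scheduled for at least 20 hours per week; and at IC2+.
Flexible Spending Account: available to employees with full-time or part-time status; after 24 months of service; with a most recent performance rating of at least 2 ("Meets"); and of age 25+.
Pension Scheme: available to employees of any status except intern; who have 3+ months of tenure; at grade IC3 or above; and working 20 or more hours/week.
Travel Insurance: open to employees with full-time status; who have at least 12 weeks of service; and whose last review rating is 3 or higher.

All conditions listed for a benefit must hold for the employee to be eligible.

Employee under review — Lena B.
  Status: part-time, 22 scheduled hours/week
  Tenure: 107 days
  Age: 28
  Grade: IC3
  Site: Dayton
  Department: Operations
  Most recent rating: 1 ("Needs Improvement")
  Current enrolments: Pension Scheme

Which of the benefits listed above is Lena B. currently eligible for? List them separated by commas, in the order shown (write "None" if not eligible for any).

Pension Scheme

Long-Term Disability — status part-time ✓; service 107 days ≥ 4 weeks (≈28 days) ✓; grade IC3 < IC5 ✗ → not eligible.
Tuition Reimbursement — status part-time ✗ (requires full-time) → not eligible.
Volunteer Time Off — status part-time ✓; service 107 days < 120 days ✗ → not eligible.
Dental Plan — status part-time ✗ (requires full-time or seasonal) → not eligible.
Identity Protection Plan — status part-time ✗ (requires full-time or seasonal) → not eligible.
Flexible Spending Account — status part-time ✓; service 107 days < 24 months (≈720 days) ✗ → not eligible.
Pension Scheme — status part-time ✓ (not excluded); service 107 days ≥ 3 months (≈90 days) ✓; grade IC3 ≥ IC3 ✓; 22 hrs/wk ≥ 20 ✓ → eligible.
Travel Insurance — status part-time ✗ (requires full-time) → not eligible.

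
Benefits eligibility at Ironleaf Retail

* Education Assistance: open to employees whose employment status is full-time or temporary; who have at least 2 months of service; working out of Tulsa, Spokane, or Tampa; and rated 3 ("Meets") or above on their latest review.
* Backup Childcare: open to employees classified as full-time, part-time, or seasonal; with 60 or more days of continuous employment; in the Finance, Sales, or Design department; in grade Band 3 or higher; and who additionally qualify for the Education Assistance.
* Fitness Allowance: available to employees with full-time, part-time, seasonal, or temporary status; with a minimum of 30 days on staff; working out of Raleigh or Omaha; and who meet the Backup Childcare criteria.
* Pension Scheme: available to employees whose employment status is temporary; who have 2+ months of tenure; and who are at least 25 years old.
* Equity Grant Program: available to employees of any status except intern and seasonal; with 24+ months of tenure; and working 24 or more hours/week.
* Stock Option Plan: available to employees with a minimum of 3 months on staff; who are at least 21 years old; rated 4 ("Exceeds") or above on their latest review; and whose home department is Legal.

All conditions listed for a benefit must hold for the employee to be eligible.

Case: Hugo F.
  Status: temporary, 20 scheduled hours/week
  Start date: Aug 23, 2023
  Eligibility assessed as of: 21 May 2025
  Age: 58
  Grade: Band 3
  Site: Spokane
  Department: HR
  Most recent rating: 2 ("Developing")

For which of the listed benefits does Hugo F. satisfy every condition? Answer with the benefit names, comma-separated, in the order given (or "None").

Service from Aug 23, 2023 to 21 May 2025: 637 days.
Education Assistance — status temporary ✓; service 637 days ≥ 2 months (≈60 days) ✓; site Spokane ✓; rating 2 < 3 ✗ → not eligible.
Backup Childcare — status temporary ✗ (requires full-time, part-time, or seasonal) → not eligible.
Fitness Allowance — status temporary ✓; service 637 days ≥ 30 days ✓; site Spokane ✗ (not Raleigh or Omaha) → not eligible.
Pension Scheme — status temporary ✓; service 637 days ≥ 2 months (≈60 days) ✓; age 58 ≥ 25 ✓ → eligible.
Equity Grant Program — status temporary ✓ (not excluded); service 637 days < 24 months (≈720 days) ✗ → not eligible.
Stock Option Plan — service 637 days ≥ 3 months (≈90 days) ✓; age 58 ≥ 21 ✓; rating 2 < 4 ✗ → not eligible.

Pension Scheme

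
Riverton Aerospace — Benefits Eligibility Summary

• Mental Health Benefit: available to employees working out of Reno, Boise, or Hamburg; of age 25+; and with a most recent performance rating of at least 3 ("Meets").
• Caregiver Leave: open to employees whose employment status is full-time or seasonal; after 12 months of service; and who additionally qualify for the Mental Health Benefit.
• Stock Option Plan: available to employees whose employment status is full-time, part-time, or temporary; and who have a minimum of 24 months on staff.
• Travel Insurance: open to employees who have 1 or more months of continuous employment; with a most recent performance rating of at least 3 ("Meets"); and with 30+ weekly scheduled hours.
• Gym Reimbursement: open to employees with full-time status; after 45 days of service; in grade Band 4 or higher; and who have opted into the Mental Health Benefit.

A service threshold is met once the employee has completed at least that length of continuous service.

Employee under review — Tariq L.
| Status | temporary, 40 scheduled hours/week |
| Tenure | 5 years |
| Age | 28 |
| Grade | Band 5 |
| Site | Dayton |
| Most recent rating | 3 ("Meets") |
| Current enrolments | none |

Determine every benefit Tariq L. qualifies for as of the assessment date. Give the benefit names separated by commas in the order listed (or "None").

Mental Health Benefit — site Dayton ✗ (not Reno, Boise, or Hamburg) → not eligible.
Caregiver Leave — status temporary ✗ (requires full-time or seasonal) → not eligible.
Stock Option Plan — status temporary ✓; service 5 years ≥ 24 months (≈720 days) ✓ → eligible.
Travel Insurance — service 5 years ≥ 1 month (≈30 days) ✓; rating 3 ≥ 3 ✓; 40 hrs/wk ≥ 30 ✓ → eligible.
Gym Reimbursement — status temporary ✗ (requires full-time) → not eligible.

Stock Option Plan, Travel Insurance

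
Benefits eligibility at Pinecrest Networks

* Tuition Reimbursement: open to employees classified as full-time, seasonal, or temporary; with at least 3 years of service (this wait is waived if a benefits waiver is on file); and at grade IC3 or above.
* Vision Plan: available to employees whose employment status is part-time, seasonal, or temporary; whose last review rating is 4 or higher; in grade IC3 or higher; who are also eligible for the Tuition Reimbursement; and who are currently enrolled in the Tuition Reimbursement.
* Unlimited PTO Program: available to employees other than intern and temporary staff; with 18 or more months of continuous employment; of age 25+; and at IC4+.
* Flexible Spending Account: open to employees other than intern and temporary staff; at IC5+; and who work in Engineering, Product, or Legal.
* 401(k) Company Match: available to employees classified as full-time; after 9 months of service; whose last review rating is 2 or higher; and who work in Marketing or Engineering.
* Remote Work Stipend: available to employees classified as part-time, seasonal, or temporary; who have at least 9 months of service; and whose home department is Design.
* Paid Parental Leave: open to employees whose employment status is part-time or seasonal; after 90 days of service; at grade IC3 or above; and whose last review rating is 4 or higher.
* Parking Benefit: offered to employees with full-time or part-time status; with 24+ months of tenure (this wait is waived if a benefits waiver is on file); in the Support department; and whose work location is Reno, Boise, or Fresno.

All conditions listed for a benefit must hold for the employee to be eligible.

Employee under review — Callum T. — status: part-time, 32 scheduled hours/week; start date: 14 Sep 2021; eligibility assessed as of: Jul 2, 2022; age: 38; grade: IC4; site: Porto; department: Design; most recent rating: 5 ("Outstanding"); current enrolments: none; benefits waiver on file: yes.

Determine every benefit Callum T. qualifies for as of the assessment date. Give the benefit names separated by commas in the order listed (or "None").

Service from 14 Sep 2021 to Jul 2, 2022: 291 days.
Tuition Reimbursement — status part-time ✗ (requires full-time, seasonal, or temporary) → not eligible.
Vision Plan — status part-time ✓; rating 5 ≥ 4 ✓; grade IC4 ≥ IC3 ✓; not eligible for Tuition Reimbursement ✗ → not eligible.
Unlimited PTO Program — status part-time ✓ (not excluded); service 291 days < 18 months (≈540 days) ✗ → not eligible.
Flexible Spending Account — status part-time ✓ (not excluded); grade IC4 < IC5 ✗ → not eligible.
401(k) Company Match — status part-time ✗ (requires full-time) → not eligible.
Remote Work Stipend — status part-time ✓; service 291 days ≥ 9 months (≈270 days) ✓; dept Design ✓ → eligible.
Paid Parental Leave — status part-time ✓; service 291 days ≥ 90 days ✓; grade IC4 ≥ IC3 ✓; rating 5 ≥ 4 ✓ → eligible.
Parking Benefit — status part-time ✓; benefits waiver on file ✓; dept Design ✗ → not eligible.

Remote Work Stipend, Paid Parental Leave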